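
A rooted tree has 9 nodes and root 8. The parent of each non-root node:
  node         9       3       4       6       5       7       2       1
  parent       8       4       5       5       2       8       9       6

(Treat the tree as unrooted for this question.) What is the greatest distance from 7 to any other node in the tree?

The node farthest from 7 is 3 (1 also at distance 6), via 7–8–9–2–5–4–3 — 6 edges.

6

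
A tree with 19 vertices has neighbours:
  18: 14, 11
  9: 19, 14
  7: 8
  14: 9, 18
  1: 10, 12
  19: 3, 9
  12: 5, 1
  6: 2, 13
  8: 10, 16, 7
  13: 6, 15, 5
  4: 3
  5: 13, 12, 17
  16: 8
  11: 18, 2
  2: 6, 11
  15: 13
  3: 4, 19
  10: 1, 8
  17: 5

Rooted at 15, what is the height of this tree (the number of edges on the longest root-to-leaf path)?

10

4 sits deepest: 15 – 13 – 6 – 2 – 11 – 18 – 14 – 9 – 19 – 3 – 4 — 10 edges from the root.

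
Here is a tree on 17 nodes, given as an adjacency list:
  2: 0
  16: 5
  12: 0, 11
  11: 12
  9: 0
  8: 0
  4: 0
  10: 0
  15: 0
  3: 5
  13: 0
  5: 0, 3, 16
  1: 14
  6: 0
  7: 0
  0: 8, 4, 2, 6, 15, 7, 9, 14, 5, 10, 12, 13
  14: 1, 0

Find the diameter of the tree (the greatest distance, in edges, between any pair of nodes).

A longest path is 1-14-0-5-16, with 4 edges.

4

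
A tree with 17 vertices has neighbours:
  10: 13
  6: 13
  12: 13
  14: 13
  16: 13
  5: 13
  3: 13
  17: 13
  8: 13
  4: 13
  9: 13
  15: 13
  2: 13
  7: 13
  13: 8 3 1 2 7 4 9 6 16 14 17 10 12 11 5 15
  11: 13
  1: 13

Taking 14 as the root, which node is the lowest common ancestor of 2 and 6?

Path 2→root: 2 13 14; path 6→root: 6 13 14.
First common node: 13.

13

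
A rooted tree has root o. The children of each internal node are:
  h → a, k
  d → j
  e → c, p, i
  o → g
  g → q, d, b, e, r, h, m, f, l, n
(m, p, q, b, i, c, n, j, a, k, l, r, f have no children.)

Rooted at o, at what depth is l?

Climbing from l to the root: l – g – o. That's 2 steps.

2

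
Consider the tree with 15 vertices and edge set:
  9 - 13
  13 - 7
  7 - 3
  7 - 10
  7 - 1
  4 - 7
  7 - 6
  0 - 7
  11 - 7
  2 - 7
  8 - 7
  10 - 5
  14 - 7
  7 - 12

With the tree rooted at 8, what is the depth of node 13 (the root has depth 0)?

8–7–13 — 2 edges.

2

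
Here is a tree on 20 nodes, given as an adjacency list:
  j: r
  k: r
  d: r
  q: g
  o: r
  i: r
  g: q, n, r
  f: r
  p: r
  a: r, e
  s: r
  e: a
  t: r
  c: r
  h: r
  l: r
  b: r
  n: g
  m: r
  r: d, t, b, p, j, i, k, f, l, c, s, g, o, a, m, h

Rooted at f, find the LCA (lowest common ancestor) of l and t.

r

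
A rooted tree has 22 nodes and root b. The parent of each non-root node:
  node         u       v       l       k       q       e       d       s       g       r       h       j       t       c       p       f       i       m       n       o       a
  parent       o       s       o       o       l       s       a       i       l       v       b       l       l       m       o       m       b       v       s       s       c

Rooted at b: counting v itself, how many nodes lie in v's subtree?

7

v's subtree: {v, m, r, c, f, a, d}, size 7.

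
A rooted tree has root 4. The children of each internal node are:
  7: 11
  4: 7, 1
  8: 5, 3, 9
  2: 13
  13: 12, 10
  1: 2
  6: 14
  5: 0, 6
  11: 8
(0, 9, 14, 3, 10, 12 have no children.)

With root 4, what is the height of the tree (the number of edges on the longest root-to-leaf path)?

6

A deepest node is 14, reached by 4 – 7 – 11 – 8 – 5 – 6 – 14.
That path has 6 edges, so the height is 6.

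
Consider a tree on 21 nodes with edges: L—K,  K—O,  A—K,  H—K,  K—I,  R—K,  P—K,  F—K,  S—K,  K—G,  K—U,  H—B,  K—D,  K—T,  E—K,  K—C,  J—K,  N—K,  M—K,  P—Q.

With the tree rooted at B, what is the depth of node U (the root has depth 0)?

B–H–K–U — 3 edges.

3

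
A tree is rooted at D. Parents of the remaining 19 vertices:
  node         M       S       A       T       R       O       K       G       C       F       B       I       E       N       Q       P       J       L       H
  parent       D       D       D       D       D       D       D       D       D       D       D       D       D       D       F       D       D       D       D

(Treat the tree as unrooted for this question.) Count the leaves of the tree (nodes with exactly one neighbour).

Degree-1 nodes: A, B, C, E, G, H, I, J, K, L, M, N, O, P, Q, R, S, T — 18 of them.

18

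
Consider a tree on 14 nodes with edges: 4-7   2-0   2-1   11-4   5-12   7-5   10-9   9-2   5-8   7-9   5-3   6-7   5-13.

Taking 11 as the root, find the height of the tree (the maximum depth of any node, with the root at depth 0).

5

The longest root-to-leaf path is 11 → 4 → 7 → 9 → 2 → 1 (5 edges).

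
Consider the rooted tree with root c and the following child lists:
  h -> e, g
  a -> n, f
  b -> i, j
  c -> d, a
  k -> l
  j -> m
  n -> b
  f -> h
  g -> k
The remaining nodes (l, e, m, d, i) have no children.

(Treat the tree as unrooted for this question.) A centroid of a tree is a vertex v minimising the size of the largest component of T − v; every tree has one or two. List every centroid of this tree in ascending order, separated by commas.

a

Removing a splits the tree into components of sizes 6, 5, 2; the largest is 6 ≤ ⌊14/2⌋ = 7.
No neighbour of a does as well, so a is the unique centroid.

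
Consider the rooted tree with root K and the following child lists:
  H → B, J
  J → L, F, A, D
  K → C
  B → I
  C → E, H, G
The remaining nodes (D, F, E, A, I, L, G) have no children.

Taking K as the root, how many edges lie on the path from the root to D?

Path from K to D: K–C–H–J–D, which has 4 edges.

4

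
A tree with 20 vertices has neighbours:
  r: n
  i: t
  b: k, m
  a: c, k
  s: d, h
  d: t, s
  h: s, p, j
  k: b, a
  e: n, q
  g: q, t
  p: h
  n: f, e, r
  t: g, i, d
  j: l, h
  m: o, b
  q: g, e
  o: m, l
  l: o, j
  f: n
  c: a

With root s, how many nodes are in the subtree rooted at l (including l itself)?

Descendants of l (including itself): l, o, m, b, k, a, c. That's 7.

7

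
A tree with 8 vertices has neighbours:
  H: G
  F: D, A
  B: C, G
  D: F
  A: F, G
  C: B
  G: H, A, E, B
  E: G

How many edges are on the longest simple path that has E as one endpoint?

4

A farthest node from E is D.
The path E – G – A – F – D has 4 edges.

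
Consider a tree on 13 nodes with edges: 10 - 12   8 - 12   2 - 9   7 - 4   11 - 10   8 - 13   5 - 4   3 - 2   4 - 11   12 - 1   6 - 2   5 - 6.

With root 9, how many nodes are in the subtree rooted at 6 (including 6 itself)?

10

6's subtree: {6, 5, 4, 11, 7, 10, 12, 8, 1, 13}, size 10.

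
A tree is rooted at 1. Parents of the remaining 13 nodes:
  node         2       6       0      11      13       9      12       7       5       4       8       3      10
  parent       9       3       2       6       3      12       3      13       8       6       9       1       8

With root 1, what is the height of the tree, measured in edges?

0 sits deepest: 1-3-12-9-2-0 — 5 edges from the root.

5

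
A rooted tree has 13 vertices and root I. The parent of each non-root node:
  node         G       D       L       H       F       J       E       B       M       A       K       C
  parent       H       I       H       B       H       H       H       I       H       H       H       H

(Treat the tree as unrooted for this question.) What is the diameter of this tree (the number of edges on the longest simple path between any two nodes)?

BFS from D reaches J last, at distance 4; BFS from J confirms no node is farther.
Path: D–I–B–H–J.

4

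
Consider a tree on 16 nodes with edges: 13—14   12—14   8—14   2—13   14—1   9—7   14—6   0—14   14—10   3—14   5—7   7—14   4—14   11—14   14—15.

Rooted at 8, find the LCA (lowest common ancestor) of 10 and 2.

Path 10→root: 10 14 8; path 2→root: 2 13 14 8.
First common node: 14.

14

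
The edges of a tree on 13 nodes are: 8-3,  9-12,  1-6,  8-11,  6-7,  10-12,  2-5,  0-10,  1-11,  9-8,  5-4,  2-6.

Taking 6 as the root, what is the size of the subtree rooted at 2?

3

2's subtree: {2, 5, 4}, size 3.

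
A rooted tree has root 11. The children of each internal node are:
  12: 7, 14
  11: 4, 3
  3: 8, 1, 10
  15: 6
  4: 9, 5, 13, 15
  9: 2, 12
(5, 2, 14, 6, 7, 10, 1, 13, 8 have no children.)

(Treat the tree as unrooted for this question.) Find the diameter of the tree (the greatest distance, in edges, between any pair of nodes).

BFS from 14 reaches 10 last, at distance 6; BFS from 10 confirms no node is farther.
Path: 14 - 12 - 9 - 4 - 11 - 3 - 10.

6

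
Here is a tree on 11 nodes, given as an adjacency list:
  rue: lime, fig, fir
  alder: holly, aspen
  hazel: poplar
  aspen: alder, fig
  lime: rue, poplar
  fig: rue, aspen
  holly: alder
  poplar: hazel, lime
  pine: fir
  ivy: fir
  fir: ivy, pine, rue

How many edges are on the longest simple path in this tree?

7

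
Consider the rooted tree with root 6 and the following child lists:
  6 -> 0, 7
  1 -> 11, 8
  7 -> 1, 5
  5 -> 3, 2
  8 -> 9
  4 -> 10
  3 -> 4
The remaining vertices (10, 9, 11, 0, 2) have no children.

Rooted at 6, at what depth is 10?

5

6–7–5–3–4–10 — 5 edges.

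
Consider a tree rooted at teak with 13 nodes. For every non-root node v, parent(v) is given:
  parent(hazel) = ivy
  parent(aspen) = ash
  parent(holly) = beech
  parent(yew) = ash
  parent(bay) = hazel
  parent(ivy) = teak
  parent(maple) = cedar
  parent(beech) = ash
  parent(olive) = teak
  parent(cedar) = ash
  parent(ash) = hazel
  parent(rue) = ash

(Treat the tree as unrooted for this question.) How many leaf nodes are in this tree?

7

The leaves are aspen, bay, holly, maple, olive, rue, yew.
That is 7 leaves.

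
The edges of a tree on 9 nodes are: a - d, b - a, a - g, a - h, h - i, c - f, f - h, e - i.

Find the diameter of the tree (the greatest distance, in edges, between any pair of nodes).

4

BFS from c reaches d last, at distance 4; BFS from d confirms no node is farther.
Path: c - f - h - a - d.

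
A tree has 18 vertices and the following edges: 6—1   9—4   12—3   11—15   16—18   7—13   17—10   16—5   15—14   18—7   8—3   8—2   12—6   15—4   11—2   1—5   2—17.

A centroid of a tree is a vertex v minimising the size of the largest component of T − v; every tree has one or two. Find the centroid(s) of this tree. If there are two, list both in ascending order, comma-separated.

If 8 is removed the pieces have sizes 9, 8, all ≤ ⌊18/2⌋ = 9.
Its neighbour 3 also leaves a largest component of size 9, so both are centroids.

3, 8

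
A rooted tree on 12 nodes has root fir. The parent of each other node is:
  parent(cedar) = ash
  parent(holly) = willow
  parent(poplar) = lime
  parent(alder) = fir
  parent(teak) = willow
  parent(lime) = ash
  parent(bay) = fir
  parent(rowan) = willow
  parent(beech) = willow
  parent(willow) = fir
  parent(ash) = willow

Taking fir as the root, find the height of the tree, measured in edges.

4

poplar sits deepest: fir–willow–ash–lime–poplar — 4 edges from the root.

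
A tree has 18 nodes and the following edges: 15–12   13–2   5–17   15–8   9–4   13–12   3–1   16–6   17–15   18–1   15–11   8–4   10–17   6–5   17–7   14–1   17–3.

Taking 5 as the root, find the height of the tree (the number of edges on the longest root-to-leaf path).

9 sits deepest: 5 – 17 – 15 – 8 – 4 – 9 — 5 edges from the root.

5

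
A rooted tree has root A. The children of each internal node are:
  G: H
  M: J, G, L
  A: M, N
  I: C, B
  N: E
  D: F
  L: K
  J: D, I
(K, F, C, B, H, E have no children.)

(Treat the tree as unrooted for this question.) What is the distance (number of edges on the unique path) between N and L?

Walking from N: N–A–M–L. Length 3.

3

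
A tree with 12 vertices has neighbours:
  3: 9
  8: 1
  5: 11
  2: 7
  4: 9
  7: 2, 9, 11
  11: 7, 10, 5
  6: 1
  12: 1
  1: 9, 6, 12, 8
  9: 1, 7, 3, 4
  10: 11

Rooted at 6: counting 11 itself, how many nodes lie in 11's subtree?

3

The subtree rooted at 11 contains: 11, 5, 10 — 3 nodes.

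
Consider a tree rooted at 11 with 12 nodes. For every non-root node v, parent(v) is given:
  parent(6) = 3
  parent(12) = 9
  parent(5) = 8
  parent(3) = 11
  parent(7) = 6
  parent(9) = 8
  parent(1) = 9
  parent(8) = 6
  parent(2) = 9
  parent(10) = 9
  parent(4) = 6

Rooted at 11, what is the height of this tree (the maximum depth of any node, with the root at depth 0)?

5

The longest root-to-leaf path is 11–3–6–8–9–10 (5 edges).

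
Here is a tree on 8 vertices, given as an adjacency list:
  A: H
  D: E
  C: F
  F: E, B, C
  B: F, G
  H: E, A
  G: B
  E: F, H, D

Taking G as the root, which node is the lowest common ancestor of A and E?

E

Path A→root: A H E F B G; path E→root: E F B G.
First common node: E.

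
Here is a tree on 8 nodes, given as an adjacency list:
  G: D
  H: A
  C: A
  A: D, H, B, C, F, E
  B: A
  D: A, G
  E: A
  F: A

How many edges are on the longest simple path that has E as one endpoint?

3

The node farthest from E is G, via E–A–D–G — 3 edges.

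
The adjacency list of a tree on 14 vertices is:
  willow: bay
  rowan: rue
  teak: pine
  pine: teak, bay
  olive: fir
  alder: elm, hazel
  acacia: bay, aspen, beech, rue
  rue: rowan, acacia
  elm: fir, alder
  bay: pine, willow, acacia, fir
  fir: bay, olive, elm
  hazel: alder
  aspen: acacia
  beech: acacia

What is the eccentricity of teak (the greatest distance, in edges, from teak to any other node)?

6

The node farthest from teak is hazel, via teak-pine-bay-fir-elm-alder-hazel — 6 edges.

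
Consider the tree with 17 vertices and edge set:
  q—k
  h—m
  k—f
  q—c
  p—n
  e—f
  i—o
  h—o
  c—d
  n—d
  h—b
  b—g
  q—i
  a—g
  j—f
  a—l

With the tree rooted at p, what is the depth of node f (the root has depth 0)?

Path from p to f: p → n → d → c → q → k → f, which has 6 edges.

6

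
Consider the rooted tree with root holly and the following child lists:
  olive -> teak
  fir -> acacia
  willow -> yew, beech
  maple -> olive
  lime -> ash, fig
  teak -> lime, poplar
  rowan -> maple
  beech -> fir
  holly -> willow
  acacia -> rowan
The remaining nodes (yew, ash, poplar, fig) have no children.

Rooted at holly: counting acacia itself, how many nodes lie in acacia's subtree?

Descendants of acacia (including itself): acacia, rowan, maple, olive, teak, lime, poplar, fig, ash. That's 9.

9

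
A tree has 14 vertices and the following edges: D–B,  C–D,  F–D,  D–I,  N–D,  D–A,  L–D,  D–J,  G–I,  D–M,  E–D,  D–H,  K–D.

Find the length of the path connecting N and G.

Walking from N: N - D - I - G. Length 3.

3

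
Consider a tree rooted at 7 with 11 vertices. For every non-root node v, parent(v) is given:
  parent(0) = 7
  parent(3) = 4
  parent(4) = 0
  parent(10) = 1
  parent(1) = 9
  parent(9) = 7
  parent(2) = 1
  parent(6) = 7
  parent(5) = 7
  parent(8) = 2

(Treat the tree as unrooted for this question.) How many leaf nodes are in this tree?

Exactly 5 nodes have a single neighbour: 3, 5, 6, 8, 10.

5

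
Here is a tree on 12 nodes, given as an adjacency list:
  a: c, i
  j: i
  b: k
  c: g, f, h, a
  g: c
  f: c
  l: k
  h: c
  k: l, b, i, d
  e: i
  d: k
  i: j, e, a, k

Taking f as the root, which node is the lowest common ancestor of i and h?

c

Path i→root: i a c f; path h→root: h c f.
First common node: c.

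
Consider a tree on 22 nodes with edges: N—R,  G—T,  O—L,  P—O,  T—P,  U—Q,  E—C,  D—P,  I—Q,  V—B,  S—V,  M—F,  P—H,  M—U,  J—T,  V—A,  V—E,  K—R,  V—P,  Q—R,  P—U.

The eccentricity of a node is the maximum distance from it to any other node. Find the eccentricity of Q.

5

Distances from Q peak at 5, attained at C.
Q–U–P–V–E–C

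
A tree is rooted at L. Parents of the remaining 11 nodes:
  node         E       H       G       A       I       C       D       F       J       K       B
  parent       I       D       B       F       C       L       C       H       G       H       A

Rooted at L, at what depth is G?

7

L – C – D – H – F – A – B – G — 7 edges.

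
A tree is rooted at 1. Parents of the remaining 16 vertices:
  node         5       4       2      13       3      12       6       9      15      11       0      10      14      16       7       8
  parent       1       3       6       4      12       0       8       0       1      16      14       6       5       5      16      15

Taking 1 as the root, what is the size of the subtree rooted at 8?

Descendants of 8 (including itself): 8, 6, 10, 2. That's 4.

4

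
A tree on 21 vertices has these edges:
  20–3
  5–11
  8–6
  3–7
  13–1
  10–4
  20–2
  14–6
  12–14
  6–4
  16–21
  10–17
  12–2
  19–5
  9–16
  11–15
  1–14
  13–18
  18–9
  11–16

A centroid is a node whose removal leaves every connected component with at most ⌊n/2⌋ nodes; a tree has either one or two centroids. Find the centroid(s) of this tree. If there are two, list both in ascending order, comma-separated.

If 14 is removed the pieces have sizes 10, 5, 5, all ≤ ⌊21/2⌋ = 10.
No neighbour of 14 does as well, so 14 is the unique centroid.

14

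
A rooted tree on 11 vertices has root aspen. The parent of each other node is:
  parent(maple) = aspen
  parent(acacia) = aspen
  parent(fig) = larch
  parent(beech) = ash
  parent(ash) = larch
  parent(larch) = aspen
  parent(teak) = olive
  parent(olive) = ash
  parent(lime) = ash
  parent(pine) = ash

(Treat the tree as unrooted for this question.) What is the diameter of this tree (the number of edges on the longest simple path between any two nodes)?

5

BFS from teak reaches maple last, at distance 5; BFS from maple confirms no node is farther.
Path: teak – olive – ash – larch – aspen – maple.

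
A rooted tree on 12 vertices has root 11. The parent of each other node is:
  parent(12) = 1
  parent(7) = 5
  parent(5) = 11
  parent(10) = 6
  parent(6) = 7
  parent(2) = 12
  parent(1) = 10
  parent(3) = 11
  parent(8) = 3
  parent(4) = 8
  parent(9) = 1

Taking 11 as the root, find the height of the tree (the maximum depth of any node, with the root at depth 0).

7

2 sits deepest: 11–5–7–6–10–1–12–2 — 7 edges from the root.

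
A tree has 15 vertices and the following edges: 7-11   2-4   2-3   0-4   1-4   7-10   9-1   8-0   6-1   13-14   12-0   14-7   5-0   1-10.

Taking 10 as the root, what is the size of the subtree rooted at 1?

The subtree rooted at 1 contains: 1, 6, 9, 4, 0, 2, 12, 5, 8, 3 — 10 nodes.

10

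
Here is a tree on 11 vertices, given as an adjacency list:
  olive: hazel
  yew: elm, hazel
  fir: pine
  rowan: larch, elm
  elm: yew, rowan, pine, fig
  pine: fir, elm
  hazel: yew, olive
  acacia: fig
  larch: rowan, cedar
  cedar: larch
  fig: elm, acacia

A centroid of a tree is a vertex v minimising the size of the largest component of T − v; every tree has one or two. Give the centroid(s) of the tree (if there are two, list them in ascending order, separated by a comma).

elm

Removing elm splits the tree into components of sizes 3, 3, 2, 2; the largest is 3 ≤ ⌊11/2⌋ = 5.
No neighbour of elm does as well, so elm is the unique centroid.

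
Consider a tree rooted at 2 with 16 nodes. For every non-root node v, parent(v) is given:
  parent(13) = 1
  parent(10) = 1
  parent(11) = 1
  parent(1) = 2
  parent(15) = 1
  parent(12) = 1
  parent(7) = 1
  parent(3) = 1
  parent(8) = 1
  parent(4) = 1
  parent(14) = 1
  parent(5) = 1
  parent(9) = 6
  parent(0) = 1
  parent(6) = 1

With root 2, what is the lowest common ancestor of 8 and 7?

1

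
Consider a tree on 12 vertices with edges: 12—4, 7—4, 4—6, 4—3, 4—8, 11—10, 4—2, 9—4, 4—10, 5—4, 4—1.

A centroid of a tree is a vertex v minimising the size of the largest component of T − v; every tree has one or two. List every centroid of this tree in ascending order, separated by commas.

4

Removing 4 splits the tree into components of sizes 2, 1, 1, 1, 1, 1, 1, 1, 1, 1; the largest is 2 ≤ ⌊12/2⌋ = 6.
Every other node leaves some component of size > 6, so the centroid is unique.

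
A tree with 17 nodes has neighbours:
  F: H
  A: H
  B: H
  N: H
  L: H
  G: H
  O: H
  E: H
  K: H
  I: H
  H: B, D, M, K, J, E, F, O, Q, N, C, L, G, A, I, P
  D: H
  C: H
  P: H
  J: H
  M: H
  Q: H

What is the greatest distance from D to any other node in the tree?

The node farthest from D is N (M, O, G, P, J, C, A, E, K, B, I, Q, L, F also at distance 2), via D – H – N — 2 edges.

2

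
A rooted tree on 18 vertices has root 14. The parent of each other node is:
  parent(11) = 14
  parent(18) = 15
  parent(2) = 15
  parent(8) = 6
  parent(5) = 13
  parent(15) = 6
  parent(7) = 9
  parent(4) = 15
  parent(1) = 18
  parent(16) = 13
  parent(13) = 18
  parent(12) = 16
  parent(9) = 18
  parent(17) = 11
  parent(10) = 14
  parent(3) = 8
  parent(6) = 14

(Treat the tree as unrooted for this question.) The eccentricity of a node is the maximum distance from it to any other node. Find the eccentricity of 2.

5

The node farthest from 2 is 12 (17 also at distance 5), via 2-15-18-13-16-12 — 5 edges.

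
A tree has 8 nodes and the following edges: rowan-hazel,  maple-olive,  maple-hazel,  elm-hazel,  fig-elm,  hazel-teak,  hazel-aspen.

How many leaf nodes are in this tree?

5

Exactly 5 nodes have a single neighbour: aspen, fig, olive, rowan, teak.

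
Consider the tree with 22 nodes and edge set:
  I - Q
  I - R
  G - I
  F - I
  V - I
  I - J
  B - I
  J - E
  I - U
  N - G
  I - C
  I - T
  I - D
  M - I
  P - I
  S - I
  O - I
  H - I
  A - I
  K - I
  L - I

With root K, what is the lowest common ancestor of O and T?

O's ancestor chain is O, I, K and T's is T, I, K; they first meet at I.

I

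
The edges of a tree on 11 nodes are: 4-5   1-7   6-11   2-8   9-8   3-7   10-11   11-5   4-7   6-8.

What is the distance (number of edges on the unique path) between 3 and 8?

6

Walking from 3: 3 – 7 – 4 – 5 – 11 – 6 – 8. Length 6.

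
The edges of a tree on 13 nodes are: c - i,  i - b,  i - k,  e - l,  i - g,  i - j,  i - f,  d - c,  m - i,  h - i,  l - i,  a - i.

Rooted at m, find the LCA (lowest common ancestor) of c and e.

i

c's ancestor chain is c, i, m and e's is e, l, i, m; they first meet at i.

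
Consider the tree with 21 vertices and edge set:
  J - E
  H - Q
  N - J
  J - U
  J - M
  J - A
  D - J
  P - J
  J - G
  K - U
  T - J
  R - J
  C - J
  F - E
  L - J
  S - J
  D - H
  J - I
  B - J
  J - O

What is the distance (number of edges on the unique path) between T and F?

3

The path is T - J - E - F, which has 3 edges.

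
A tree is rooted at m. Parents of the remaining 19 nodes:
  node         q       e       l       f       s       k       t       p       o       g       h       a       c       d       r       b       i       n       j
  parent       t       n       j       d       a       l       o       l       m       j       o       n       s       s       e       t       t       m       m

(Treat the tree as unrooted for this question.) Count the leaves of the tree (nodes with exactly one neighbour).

The leaves are b, c, f, g, h, i, k, p, q, r.
That is 10 leaves.

10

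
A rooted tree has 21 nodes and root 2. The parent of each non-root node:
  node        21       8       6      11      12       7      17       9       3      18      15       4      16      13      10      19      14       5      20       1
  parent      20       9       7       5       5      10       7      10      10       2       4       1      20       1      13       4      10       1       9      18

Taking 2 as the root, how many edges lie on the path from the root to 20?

Path from 2 to 20: 2–18–1–13–10–9–20, which has 6 edges.

6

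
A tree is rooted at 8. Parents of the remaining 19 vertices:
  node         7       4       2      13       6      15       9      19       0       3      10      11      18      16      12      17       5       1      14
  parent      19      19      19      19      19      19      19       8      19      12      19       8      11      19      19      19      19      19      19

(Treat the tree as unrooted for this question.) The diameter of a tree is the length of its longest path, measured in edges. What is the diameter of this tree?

5

BFS from 18 reaches 3 last, at distance 5; BFS from 3 confirms no node is farther.
Path: 18 - 11 - 8 - 19 - 12 - 3.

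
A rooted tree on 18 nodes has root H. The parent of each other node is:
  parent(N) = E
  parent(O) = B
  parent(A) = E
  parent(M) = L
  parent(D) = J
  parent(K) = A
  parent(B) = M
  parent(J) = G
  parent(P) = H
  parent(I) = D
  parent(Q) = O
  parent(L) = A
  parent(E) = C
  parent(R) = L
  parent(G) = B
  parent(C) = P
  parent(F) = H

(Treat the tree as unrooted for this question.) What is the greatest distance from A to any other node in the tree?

Distances from A peak at 7, attained at I.
A-L-M-B-G-J-D-I

7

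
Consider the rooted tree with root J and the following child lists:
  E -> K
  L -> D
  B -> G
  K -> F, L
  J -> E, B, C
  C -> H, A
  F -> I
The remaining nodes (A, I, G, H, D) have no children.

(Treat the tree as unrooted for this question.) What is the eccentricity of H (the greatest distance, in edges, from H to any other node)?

6

Distances from H peak at 6, attained at I (D also at distance 6).
H – C – J – E – K – F – I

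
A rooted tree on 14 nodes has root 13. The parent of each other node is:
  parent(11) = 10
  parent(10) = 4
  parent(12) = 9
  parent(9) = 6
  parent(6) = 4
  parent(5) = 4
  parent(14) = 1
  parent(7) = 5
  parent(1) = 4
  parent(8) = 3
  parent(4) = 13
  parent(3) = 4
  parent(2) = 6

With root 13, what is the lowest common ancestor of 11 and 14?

Ancestors of 11 (toward the root): 11, 10, 4, 13.
Ancestors of 14: 14, 1, 4, 13.
The deepest node appearing in both lists is 4.

4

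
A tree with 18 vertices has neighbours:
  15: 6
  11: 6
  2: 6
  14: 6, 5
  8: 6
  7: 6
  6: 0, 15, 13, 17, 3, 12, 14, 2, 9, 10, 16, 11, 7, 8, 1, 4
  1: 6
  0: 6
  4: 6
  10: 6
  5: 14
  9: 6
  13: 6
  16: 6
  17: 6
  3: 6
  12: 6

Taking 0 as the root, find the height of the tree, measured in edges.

3

A deepest node is 5, reached by 0 – 6 – 14 – 5.
That path has 3 edges, so the height is 3.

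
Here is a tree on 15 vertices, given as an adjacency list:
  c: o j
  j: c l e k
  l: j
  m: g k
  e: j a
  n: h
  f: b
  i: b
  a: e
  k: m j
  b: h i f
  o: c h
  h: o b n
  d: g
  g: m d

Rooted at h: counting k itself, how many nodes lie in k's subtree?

4

Descendants of k (including itself): k, m, g, d. That's 4.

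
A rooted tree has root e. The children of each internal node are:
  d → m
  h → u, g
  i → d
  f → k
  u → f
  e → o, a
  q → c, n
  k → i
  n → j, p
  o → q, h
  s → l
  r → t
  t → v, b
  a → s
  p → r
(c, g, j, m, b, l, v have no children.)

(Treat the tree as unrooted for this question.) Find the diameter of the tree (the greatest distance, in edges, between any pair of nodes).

13

BFS from m reaches b last, at distance 13; BFS from b confirms no node is farther.
Path: m - d - i - k - f - u - h - o - q - n - p - r - t - b.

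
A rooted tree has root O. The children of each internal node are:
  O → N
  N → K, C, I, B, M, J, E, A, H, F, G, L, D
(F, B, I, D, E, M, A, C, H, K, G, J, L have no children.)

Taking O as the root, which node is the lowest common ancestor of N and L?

N

N's ancestor chain is N, O and L's is L, N, O; they first meet at N.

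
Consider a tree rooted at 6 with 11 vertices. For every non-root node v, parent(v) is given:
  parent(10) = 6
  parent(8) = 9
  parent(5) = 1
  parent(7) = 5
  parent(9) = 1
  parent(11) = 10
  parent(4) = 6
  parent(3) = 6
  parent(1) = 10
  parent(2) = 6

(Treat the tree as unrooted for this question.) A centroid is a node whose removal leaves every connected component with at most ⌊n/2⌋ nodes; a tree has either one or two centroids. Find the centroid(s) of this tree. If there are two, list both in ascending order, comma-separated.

Delete 10: the remaining components have sizes 5, 4, 1. Max 5 ≤ 5, so 10 is a centroid.
Every other node leaves some component of size > 5, so the centroid is unique.

10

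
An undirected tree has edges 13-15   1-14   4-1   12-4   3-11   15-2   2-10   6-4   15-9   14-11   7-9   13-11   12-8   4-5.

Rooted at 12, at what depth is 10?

8

Climbing from 10 to the root: 10–2–15–13–11–14–1–4–12. That's 8 steps.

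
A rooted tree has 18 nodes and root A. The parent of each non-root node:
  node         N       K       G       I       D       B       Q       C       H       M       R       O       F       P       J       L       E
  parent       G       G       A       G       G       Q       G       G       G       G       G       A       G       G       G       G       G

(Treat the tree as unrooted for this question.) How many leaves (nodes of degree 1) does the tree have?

15

Exactly 15 nodes have a single neighbour: B, C, D, E, F, H, I, J, K, L, M, N, O, P, R.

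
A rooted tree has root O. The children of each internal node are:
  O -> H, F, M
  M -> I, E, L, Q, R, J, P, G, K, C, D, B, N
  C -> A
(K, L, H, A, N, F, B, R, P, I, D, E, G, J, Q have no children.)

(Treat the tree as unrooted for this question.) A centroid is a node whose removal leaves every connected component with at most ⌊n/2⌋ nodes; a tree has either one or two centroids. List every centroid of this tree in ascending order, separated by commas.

M

If M is removed the pieces have sizes 3, 2, 1, 1, 1, 1, 1, 1, 1, 1, 1, 1, 1, 1, all ≤ ⌊18/2⌋ = 9.
Every other node leaves some component of size > 9, so the centroid is unique.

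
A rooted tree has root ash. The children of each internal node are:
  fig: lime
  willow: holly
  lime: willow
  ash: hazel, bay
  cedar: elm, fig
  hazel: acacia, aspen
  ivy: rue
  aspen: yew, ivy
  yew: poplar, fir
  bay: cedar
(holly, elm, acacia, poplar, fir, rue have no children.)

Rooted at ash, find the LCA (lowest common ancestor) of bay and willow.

bay's ancestor chain is bay, ash and willow's is willow, lime, fig, cedar, bay, ash; they first meet at bay.

bay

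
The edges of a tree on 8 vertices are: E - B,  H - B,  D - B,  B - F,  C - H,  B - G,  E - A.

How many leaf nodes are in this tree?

5

The leaves are A, C, D, F, G.
That is 5 leaves.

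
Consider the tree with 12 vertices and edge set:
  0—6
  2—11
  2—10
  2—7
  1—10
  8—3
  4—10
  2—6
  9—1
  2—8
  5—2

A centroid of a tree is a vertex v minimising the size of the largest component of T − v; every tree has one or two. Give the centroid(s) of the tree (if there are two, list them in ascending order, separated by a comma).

Delete 2: the remaining components have sizes 4, 2, 2, 1, 1, 1. Max 4 ≤ 6, so 2 is a centroid.
No neighbour of 2 does as well, so 2 is the unique centroid.

2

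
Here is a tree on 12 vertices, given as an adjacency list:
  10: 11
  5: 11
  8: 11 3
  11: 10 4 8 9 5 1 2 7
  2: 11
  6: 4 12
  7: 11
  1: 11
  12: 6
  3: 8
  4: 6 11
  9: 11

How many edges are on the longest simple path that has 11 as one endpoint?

3

The node farthest from 11 is 12, via 11 – 4 – 6 – 12 — 3 edges.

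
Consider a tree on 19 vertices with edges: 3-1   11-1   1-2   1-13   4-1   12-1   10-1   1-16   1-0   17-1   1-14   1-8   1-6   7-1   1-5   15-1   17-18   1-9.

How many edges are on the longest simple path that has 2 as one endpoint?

Distances from 2 peak at 3, attained at 18.
2–1–17–18

3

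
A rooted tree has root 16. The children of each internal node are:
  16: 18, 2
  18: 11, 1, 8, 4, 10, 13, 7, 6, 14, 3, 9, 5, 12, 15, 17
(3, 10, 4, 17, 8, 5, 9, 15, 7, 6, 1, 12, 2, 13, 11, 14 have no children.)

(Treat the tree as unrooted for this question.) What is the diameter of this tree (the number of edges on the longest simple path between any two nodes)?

Starting from 2, a farthest node is 11 at distance 3.
One longest path: 2 - 16 - 18 - 11.
So the diameter is 3.

3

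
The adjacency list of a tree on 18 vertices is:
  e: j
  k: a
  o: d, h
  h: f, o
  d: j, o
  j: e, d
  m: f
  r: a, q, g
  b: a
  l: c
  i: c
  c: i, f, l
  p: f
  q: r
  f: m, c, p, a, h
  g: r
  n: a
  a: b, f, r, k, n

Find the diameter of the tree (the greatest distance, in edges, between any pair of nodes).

A longest path is e – j – d – o – h – f – a – r – q, with 8 edges.

8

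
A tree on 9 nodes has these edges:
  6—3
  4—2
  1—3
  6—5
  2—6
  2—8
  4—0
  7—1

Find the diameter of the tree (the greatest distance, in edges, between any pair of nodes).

A longest path is 0 – 4 – 2 – 6 – 3 – 1 – 7, with 6 edges.

6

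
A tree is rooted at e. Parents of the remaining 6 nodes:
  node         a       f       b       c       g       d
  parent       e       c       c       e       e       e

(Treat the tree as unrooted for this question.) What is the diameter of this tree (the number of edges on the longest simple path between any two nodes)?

3

BFS from d reaches f last, at distance 3; BFS from f confirms no node is farther.
Path: d - e - c - f.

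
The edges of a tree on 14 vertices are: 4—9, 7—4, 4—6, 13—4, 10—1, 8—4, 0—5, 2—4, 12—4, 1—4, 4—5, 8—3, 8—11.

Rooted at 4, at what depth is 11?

2

4–8–11 — 2 edges.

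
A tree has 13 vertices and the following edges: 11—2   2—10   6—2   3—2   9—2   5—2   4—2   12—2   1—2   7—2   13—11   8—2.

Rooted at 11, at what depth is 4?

11–2–4 — 2 edges.

2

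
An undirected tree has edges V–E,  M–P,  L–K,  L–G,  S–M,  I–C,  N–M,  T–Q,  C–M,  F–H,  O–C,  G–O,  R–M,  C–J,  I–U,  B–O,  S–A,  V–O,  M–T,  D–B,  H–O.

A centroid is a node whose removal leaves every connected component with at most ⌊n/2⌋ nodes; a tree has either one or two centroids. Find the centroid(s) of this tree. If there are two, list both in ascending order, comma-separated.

C

If C is removed the pieces have sizes 10, 8, 2, 1, all ≤ ⌊22/2⌋ = 11.
No neighbour of C does as well, so C is the unique centroid.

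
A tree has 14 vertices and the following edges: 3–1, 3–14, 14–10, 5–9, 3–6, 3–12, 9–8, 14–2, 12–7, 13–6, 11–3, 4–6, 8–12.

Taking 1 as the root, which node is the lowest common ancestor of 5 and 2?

3

Ancestors of 5 (toward the root): 5, 9, 8, 12, 3, 1.
Ancestors of 2: 2, 14, 3, 1.
The deepest node appearing in both lists is 3.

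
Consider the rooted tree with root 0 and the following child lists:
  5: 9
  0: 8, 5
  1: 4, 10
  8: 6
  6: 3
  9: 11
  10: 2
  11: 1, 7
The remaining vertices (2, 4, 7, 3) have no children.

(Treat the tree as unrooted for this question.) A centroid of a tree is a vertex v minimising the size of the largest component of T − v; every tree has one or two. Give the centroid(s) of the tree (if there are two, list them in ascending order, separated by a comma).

Delete 11: the remaining components have sizes 6, 4, 1. Max 6 ≤ 6, so 11 is a centroid.
9 is adjacent to 11 and is also a centroid (the largest component after removing it is likewise 6).

9, 11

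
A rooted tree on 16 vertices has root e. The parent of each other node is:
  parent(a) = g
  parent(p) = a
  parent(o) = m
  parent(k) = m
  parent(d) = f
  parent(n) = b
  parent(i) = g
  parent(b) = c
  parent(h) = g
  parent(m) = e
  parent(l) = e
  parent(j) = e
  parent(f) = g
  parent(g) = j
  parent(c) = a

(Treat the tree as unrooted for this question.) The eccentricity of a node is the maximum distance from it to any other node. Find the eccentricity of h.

5

The node farthest from h is o (n, k also at distance 5), via h-g-j-e-m-o — 5 edges.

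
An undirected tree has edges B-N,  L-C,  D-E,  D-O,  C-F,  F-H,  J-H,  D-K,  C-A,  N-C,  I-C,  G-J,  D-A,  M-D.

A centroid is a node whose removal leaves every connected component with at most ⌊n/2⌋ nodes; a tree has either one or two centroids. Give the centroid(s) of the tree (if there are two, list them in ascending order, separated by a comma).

If C is removed the pieces have sizes 6, 4, 2, 1, 1, all ≤ ⌊15/2⌋ = 7.
Every other node leaves some component of size > 7, so the centroid is unique.

C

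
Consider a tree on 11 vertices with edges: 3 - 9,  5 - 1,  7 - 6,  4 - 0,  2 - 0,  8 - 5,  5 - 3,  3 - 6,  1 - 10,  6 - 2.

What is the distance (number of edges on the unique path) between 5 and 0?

4

5 – 3 – 6 – 2 – 0: 4 edges.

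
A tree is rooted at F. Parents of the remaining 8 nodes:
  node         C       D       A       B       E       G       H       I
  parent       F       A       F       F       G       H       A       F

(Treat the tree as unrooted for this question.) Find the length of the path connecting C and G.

4

Walking from C: C – F – A – H – G. Length 4.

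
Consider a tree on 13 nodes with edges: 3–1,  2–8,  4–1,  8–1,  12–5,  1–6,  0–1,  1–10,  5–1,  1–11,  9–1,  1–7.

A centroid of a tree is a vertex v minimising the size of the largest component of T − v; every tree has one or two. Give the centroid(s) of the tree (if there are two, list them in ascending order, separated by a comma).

1

Delete 1: the remaining components have sizes 2, 2, 1, 1, 1, 1, 1, 1, 1, 1. Max 2 ≤ 6, so 1 is a centroid.
Every other node leaves some component of size > 6, so the centroid is unique.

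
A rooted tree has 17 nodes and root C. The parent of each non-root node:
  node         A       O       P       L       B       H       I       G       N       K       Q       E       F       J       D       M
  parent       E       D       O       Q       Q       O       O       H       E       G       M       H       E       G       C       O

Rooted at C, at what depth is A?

Path from C to A: C – D – O – H – E – A, which has 5 edges.

5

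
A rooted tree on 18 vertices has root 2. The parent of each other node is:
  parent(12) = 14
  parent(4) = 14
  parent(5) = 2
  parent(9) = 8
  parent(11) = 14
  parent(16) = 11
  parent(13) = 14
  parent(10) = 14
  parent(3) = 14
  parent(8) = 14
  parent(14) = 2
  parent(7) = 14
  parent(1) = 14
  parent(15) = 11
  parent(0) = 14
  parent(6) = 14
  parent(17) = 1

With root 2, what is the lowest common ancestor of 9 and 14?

14

Path 9→root: 9 8 14 2; path 14→root: 14 2.
First common node: 14.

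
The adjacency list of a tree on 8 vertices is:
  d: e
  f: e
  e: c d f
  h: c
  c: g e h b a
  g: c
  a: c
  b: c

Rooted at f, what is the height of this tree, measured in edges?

g sits deepest: f–e–c–g — 3 edges from the root.

3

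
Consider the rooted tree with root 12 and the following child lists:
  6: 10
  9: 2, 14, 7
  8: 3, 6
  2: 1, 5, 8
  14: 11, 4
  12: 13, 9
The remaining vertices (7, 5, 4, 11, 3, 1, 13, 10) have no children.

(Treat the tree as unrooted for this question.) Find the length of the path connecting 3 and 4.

5

The path is 3 - 8 - 2 - 9 - 14 - 4, which has 5 edges.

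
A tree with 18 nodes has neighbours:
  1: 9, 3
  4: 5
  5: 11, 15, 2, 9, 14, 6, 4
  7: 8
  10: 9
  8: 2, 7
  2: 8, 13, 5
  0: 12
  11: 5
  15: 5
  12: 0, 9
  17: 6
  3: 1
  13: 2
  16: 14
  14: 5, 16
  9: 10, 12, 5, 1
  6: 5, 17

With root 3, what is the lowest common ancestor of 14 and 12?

Path 14→root: 14 5 9 1 3; path 12→root: 12 9 1 3.
First common node: 9.

9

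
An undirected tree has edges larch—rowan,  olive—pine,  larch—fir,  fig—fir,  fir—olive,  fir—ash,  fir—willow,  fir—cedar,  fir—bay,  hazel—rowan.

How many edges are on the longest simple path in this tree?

5

Starting from hazel, a farthest node is pine at distance 5.
One longest path: hazel–rowan–larch–fir–olive–pine.
So the diameter is 5.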